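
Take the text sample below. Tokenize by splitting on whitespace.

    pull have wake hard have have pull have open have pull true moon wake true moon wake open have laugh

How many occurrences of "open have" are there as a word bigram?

Scanning the 19 overlapping bigram windows for "open have":
  position 9–10: open have
  position 18–19: open have

2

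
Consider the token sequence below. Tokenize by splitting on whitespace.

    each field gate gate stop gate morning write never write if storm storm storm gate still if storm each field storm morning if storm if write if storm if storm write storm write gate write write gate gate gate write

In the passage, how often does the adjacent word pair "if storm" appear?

5

Scanning the 39 overlapping bigram windows for "if storm":
  position 11–12: if storm
  position 17–18: if storm
  position 23–24: if storm
  position 27–28: if storm
  position 29–30: if storm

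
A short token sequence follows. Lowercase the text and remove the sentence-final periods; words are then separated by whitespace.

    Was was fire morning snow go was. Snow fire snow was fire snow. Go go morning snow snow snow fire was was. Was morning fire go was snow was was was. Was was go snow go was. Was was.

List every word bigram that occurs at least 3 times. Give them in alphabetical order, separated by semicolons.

Bigram counts meeting the condition (at least 3 times):
  go was: 3
  snow go: 3
  was was: 9

go was; snow go; was was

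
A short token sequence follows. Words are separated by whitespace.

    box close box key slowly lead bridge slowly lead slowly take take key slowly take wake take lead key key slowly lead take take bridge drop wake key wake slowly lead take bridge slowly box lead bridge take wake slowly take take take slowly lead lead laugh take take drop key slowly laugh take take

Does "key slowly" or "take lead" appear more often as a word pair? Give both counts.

"key slowly" (4 vs 1)

"key slowly": 4 occurrences
"take lead": 1 occurrence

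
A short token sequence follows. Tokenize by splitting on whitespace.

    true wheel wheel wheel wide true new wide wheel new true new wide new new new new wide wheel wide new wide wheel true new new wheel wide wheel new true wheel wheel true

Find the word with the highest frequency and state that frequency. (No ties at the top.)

Unigram frequencies (highest first):
  new: 11
  wheel: 10
  wide: 7
  true: 6

"new", 11 times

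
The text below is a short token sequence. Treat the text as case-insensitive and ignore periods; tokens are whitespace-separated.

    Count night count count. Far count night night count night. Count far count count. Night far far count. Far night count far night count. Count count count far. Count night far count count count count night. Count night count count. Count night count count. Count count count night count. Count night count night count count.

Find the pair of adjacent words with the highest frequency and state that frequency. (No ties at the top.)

"count count", 16 times

Bigram frequencies (highest first):
  count count: 16
  count night: 11
  night count: 11
  count far: 5
  far count: 5
  night far: 2
  … (3 more, each ≤ 2)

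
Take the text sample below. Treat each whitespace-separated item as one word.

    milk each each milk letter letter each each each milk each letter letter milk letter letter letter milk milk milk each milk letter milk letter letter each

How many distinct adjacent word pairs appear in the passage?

27 tokens → 26 bigram windows in total.
Repeated bigrams (each contributes count−1 duplicates):
  letter letter: 5
  milk letter: 4
  each each: 3
  each milk: 3
  letter milk: 3
  milk each: 3
  letter each: 2
  milk milk: 2
17 duplicate windows → 26 − 17 = 9 distinct.

9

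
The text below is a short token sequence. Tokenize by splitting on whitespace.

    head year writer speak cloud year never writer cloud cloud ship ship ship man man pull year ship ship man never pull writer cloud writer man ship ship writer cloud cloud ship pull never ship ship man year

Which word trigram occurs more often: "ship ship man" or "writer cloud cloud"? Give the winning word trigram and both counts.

"ship ship man" (3 vs 2)

"ship ship man": 3 occurrences
"writer cloud cloud": 2 occurrences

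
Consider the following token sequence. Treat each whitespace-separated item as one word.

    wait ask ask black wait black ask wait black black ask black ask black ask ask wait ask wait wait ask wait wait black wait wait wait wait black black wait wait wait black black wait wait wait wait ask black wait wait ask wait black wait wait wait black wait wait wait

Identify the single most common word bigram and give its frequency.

Bigram frequencies (highest first):
  wait wait: 15
  black wait: 7
  wait black: 7
  wait ask: 5
  ask wait: 5
  ask black: 4
  … (3 more, each ≤ 4)

"wait wait", 15 times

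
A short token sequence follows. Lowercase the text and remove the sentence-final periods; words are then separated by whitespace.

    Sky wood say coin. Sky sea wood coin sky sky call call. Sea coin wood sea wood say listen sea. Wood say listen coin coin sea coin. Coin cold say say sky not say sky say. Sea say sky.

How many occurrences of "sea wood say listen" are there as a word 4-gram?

Scanning the 36 overlapping 4-gram windows for "sea wood say listen":
  position 16–19: sea wood say listen
  position 20–23: sea wood say listen

2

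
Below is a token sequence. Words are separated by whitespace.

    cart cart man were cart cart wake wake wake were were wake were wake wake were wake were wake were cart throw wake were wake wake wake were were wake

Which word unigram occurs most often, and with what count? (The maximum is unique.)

Unigram frequencies (highest first):
  wake: 13
  were: 10
  cart: 5
  man: 1
  throw: 1

"wake", 13 times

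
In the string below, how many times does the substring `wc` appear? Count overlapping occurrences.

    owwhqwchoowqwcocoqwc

3

Sliding a length-2 window over the 20 characters (19 positions):
  position 6–7: wc
  position 13–14: wc
  position 19–20: wc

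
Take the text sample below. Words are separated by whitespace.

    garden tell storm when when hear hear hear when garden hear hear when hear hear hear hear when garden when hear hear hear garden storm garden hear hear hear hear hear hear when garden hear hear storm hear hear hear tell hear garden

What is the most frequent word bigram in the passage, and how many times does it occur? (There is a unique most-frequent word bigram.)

"hear hear", 16 times

Bigram frequencies (highest first):
  hear hear: 16
  hear when: 4
  when hear: 3
  when garden: 3
  garden hear: 3
  hear garden: 2
  … (11 more, each ≤ 1)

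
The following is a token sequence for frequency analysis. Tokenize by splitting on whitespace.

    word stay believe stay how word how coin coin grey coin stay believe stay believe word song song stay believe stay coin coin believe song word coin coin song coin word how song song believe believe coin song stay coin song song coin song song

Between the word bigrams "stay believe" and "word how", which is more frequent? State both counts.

"stay believe": 4 occurrences
"word how": 2 occurrences

"stay believe" (4 vs 2)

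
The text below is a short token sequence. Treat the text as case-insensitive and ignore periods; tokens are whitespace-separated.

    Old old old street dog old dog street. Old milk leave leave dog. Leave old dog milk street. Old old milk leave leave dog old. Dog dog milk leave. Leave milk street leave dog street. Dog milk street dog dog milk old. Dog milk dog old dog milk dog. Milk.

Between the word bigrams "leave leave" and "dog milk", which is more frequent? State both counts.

"dog milk" (7 vs 3)

"leave leave": 3 occurrences
"dog milk": 7 occurrences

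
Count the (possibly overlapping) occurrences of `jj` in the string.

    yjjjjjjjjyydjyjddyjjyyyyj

Sliding a length-2 window over the 25 characters (24 positions):
  position 2–3: jj
  position 3–4: jj
  position 4–5: jj
  position 5–6: jj
  position 6–7: jj
  position 7–8: jj
  position 8–9: jj
  position 19–20: jj

8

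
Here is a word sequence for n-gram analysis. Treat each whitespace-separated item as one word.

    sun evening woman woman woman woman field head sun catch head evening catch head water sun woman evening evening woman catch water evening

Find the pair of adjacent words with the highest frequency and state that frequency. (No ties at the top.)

"woman woman", 3 times

Bigram frequencies (highest first):
  woman woman: 3
  evening woman: 2
  catch head: 2
  sun evening: 1
  woman field: 1
  field head: 1
  … (12 more, each ≤ 1)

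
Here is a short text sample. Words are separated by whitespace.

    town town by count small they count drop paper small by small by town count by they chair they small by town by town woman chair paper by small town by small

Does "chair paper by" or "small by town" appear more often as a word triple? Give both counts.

"chair paper by": 1 occurrence
"small by town": 2 occurrences

"small by town" (2 vs 1)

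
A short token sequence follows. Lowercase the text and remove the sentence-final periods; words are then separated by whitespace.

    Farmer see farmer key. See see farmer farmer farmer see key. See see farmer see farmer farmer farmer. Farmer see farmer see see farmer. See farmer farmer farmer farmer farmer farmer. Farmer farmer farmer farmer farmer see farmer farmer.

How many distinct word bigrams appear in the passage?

7

39 tokens → 38 bigram windows in total.
Repeated bigrams (each contributes count−1 duplicates):
  farmer farmer: 16
  see farmer: 8
  farmer see: 7
  see see: 3
  key see: 2
31 duplicate windows → 38 − 31 = 7 distinct.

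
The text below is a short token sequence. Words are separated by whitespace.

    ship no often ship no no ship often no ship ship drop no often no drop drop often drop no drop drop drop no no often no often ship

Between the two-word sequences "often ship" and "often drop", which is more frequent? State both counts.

"often ship" (2 vs 1)

"often ship": 2 occurrences
"often drop": 1 occurrence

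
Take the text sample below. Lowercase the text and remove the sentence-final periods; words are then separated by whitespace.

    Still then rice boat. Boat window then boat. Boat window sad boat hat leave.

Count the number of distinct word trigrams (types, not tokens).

11

14 tokens → 12 trigram windows in total.
Repeated trigrams (each contributes count−1 duplicates):
  boat boat window: 2
1 duplicate windows → 12 − 1 = 11 distinct.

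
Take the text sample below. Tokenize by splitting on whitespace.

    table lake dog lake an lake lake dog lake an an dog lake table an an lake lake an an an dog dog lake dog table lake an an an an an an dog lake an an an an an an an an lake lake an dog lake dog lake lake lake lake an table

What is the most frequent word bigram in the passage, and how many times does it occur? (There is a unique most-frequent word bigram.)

"an an", 16 times

Bigram frequencies (highest first):
  an an: 16
  dog lake: 7
  lake an: 7
  lake lake: 6
  lake dog: 4
  an dog: 4
  … (7 more, each ≤ 3)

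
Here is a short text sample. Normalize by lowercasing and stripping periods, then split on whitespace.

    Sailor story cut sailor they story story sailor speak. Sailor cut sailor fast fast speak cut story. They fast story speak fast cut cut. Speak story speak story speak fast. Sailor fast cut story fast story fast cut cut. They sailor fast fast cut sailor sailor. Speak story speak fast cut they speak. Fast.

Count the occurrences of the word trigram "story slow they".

Scanning the 52 overlapping trigram windows for "story slow they":
  (none found)

0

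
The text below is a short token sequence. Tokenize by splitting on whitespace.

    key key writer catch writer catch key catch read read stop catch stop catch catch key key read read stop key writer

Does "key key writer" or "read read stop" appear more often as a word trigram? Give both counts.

"read read stop" (2 vs 1)

"key key writer": 1 occurrence
"read read stop": 2 occurrences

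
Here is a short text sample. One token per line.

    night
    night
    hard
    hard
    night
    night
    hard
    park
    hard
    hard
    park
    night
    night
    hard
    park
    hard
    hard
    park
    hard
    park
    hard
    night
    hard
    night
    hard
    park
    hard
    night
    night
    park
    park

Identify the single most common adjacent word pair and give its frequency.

Bigram frequencies (highest first):
  hard park: 6
  night hard: 5
  park hard: 5
  night night: 4
  hard night: 4
  hard hard: 3
  … (3 more, each ≤ 1)

"hard park", 6 times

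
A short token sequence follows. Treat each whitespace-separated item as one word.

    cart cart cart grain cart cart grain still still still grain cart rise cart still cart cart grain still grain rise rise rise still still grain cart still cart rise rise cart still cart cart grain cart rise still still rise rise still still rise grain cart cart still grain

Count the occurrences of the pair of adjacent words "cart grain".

Scanning the 49 overlapping bigram windows for "cart grain":
  position 3–4: cart grain
  position 6–7: cart grain
  position 17–18: cart grain
  position 35–36: cart grain

4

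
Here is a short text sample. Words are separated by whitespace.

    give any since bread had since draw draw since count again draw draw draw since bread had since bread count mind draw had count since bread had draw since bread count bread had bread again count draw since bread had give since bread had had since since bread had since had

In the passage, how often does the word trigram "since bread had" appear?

6

Scanning the 49 overlapping trigram windows for "since bread had":
  position 3–5: since bread had
  position 15–17: since bread had
  position 25–27: since bread had
  position 38–40: since bread had
  position 42–44: since bread had
  position 47–49: since bread had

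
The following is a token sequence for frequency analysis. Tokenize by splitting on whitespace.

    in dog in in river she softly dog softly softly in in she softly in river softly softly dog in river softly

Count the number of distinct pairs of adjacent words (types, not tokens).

22 tokens → 21 bigram windows in total.
Repeated bigrams (each contributes count−1 duplicates):
  in river: 3
  dog in: 2
  in in: 2
  river softly: 2
  she softly: 2
  softly dog: 2
  softly in: 2
  softly softly: 2
9 duplicate windows → 21 − 9 = 12 distinct.

12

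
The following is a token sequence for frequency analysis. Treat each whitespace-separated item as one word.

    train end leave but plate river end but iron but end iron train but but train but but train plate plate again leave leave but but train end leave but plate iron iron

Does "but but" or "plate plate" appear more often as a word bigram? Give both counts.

"but but" (3 vs 1)

"but but": 3 occurrences
"plate plate": 1 occurrence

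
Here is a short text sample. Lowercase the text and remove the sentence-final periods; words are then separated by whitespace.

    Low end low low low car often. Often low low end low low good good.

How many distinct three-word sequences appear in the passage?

11

15 tokens → 13 trigram windows in total.
Repeated trigrams (each contributes count−1 duplicates):
  end low low: 2
  low end low: 2
2 duplicate windows → 13 − 2 = 11 distinct.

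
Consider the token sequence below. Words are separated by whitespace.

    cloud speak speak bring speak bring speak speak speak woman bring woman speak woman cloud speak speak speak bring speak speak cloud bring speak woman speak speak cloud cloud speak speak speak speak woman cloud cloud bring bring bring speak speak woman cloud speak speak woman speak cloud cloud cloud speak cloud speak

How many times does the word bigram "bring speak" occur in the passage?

Scanning the 52 overlapping bigram windows for "bring speak":
  position 4–5: bring speak
  position 6–7: bring speak
  position 19–20: bring speak
  position 23–24: bring speak
  position 39–40: bring speak

5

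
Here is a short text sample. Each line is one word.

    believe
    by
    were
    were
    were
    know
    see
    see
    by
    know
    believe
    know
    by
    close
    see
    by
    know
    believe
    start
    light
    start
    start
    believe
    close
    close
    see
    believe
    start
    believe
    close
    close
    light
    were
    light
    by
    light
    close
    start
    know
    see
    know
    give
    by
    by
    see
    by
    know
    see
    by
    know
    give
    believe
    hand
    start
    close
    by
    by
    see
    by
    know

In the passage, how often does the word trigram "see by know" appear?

5

Scanning the 58 overlapping trigram windows for "see by know":
  position 8–10: see by know
  position 15–17: see by know
  position 45–47: see by know
  position 48–50: see by know
  position 58–60: see by know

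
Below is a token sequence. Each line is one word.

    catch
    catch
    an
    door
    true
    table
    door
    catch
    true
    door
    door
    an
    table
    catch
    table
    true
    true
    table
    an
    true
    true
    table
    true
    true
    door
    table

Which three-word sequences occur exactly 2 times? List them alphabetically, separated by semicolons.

table true true; true true table

Trigram counts meeting the condition (exactly 2 times):
  table true true: 2
  true true table: 2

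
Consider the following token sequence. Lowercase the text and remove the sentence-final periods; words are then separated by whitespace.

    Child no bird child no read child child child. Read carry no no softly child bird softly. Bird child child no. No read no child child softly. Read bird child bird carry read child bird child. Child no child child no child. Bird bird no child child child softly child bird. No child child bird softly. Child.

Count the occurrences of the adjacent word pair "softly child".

3

Scanning the 56 overlapping bigram windows for "softly child":
  position 14–15: softly child
  position 49–50: softly child
  position 56–57: softly child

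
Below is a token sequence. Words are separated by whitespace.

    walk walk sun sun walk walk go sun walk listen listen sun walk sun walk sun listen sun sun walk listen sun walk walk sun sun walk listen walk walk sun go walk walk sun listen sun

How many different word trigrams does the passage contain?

37 tokens → 35 trigram windows in total.
Repeated trigrams (each contributes count−1 duplicates):
  walk walk sun: 4
  sun sun walk: 3
  sun walk listen: 3
  listen sun walk: 2
  sun listen sun: 2
  sun walk sun: 2
  sun walk walk: 2
  walk sun listen: 2
  … (1 more repeated)
13 duplicate windows → 35 − 13 = 22 distinct.

22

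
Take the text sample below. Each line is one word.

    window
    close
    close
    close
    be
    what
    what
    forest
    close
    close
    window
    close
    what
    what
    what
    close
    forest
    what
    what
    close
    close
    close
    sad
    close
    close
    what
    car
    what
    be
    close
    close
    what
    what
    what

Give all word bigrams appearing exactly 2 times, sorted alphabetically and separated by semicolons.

what close; window close

Bigram counts meeting the condition (exactly 2 times):
  what close: 2
  window close: 2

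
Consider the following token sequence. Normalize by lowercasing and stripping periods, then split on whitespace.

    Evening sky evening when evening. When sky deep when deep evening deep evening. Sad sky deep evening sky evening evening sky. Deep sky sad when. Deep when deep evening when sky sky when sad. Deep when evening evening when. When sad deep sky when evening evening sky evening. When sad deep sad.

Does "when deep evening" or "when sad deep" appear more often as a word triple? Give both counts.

"when sad deep" (3 vs 2)

"when deep evening": 2 occurrences
"when sad deep": 3 occurrences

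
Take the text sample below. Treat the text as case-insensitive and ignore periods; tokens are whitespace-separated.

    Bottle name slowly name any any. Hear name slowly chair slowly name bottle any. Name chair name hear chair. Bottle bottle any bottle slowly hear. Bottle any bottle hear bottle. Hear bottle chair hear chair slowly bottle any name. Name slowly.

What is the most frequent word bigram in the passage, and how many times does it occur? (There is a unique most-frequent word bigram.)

Bigram frequencies (highest first):
  bottle any: 4
  name slowly: 3
  hear bottle: 3
  slowly name: 2
  chair slowly: 2
  any name: 2
  … (21 more, each ≤ 2)

"bottle any", 4 times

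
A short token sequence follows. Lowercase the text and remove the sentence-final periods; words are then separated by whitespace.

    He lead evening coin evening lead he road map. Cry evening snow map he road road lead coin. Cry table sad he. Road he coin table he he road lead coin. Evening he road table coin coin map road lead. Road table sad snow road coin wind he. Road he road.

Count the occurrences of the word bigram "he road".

7

Scanning the 50 overlapping bigram windows for "he road":
  position 7–8: he road
  position 14–15: he road
  position 22–23: he road
  position 28–29: he road
  position 33–34: he road
  position 48–49: he road
  position 50–51: he road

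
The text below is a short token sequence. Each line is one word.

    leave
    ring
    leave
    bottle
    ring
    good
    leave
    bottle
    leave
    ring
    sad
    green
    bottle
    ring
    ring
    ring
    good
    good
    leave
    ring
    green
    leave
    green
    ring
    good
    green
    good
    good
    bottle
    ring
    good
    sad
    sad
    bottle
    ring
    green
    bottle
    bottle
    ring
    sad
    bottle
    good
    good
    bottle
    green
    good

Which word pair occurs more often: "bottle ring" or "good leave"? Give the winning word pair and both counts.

"bottle ring" (5 vs 2)

"bottle ring": 5 occurrences
"good leave": 2 occurrences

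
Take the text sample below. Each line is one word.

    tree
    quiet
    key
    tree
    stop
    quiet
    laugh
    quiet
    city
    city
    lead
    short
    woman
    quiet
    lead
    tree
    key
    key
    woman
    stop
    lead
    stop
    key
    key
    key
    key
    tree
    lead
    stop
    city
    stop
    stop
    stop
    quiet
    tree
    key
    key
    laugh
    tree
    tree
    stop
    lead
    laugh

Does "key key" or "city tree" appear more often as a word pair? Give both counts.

"key key": 5 occurrences
"city tree": 0 occurrences

"key key" (5 vs 0)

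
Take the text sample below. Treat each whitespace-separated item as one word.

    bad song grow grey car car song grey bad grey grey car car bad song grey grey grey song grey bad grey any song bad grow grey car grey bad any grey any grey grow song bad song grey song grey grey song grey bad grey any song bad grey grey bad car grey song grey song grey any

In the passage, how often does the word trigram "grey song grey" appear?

5

Scanning the 57 overlapping trigram windows for "grey song grey":
  position 18–20: grey song grey
  position 39–41: grey song grey
  position 42–44: grey song grey
  position 54–56: grey song grey
  position 56–58: grey song grey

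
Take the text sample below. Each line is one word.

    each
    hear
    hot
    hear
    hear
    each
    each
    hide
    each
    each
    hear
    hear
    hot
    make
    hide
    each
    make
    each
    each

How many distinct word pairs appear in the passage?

12

19 tokens → 18 bigram windows in total.
Repeated bigrams (each contributes count−1 duplicates):
  each each: 3
  each hear: 2
  hear hear: 2
  hear hot: 2
  hide each: 2
6 duplicate windows → 18 − 6 = 12 distinct.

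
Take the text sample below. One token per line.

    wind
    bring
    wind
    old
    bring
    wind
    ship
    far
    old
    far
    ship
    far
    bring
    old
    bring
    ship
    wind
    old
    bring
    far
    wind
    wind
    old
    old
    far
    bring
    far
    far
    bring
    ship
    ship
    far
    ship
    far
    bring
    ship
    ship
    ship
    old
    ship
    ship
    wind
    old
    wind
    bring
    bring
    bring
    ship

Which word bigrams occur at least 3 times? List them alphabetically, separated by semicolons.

bring ship; far bring; old bring; ship far; ship ship; wind old

Bigram counts meeting the condition (at least 3 times):
  bring ship: 4
  far bring: 4
  old bring: 3
  ship far: 4
  ship ship: 4
  wind old: 4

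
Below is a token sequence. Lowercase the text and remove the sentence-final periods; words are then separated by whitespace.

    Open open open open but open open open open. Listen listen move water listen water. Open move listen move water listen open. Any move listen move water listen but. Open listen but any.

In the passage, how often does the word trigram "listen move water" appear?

Scanning the 31 overlapping trigram windows for "listen move water":
  position 11–13: listen move water
  position 18–20: listen move water
  position 25–27: listen move water

3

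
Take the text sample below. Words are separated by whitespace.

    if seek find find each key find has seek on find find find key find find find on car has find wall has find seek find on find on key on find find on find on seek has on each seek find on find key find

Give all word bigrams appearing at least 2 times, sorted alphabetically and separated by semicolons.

Bigram counts meeting the condition (at least 2 times):
  find find: 6
  find key: 2
  find on: 6
  has find: 2
  key find: 3
  on find: 5
  seek find: 3

find find; find key; find on; has find; key find; on find; seek find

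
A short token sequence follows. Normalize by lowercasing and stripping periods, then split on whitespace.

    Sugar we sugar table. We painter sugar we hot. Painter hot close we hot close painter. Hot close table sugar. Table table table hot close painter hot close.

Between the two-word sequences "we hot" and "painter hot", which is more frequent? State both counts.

"painter hot" (3 vs 2)

"we hot": 2 occurrences
"painter hot": 3 occurrences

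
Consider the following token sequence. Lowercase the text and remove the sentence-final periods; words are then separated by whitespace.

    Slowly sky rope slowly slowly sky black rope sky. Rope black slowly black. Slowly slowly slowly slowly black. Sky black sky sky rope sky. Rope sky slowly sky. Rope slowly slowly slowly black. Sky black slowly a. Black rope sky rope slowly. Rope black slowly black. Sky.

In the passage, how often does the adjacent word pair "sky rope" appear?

Scanning the 46 overlapping bigram windows for "sky rope":
  position 2–3: sky rope
  position 9–10: sky rope
  position 22–23: sky rope
  position 24–25: sky rope
  position 28–29: sky rope
  position 40–41: sky rope

6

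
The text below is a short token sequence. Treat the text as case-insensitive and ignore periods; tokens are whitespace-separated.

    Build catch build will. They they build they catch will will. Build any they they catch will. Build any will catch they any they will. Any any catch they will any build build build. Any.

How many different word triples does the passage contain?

35 tokens → 33 trigram windows in total.
Repeated trigrams (each contributes count−1 duplicates):
  they catch will: 2
  they will any: 2
  will build any: 2
3 duplicate windows → 33 − 3 = 30 distinct.

30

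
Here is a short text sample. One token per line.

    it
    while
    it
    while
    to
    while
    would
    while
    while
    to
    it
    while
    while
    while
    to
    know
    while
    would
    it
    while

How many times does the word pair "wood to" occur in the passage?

Scanning the 19 overlapping bigram windows for "wood to":
  (none found)

0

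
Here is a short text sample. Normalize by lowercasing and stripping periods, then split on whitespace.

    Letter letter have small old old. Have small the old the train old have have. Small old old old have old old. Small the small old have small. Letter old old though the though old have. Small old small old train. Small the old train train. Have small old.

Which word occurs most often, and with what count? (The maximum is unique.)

Unigram frequencies (highest first):
  old: 17
  small: 10
  have: 8
  the: 5
  train: 4
  letter: 3
  … (1 more, each ≤ 2)

"old", 17 times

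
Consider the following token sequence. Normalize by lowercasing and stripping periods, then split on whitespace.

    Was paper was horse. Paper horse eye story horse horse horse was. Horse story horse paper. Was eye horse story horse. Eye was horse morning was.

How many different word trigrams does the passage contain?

26 tokens → 24 trigram windows in total.
Repeated trigrams (each contributes count−1 duplicates):
  horse story horse: 2
1 duplicate windows → 24 − 1 = 23 distinct.

23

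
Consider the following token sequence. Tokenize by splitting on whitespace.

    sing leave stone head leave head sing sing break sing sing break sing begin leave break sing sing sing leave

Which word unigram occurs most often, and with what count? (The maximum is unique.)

Unigram frequencies (highest first):
  sing: 9
  leave: 4
  break: 3
  head: 2
  stone: 1
  begin: 1

"sing", 9 times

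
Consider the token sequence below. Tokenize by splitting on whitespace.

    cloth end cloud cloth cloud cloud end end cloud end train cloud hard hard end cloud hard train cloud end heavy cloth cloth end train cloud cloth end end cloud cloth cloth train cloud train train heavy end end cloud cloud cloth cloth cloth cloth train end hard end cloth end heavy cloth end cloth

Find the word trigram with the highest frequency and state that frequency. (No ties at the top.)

Trigram frequencies (highest first):
  end end cloud: 3
  end cloud cloth: 2
  end train cloud: 2
  end heavy cloth: 2
  cloud cloth cloth: 2
  cloth cloth train: 2
  … (39 more, each ≤ 2)

"end end cloud", 3 times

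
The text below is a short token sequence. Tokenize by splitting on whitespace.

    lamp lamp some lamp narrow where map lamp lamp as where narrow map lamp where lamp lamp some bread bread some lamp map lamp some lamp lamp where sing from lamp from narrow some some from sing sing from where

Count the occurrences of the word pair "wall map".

0

Scanning the 39 overlapping bigram windows for "wall map":
  (none found)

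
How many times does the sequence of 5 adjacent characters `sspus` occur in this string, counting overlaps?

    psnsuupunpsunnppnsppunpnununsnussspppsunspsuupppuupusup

0

Sliding a length-5 window over the 55 characters (51 positions):
  (no match at any position)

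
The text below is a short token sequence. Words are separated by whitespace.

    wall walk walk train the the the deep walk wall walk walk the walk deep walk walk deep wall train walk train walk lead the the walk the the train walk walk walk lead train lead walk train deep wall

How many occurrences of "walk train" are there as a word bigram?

3

Scanning the 39 overlapping bigram windows for "walk train":
  position 3–4: walk train
  position 21–22: walk train
  position 37–38: walk train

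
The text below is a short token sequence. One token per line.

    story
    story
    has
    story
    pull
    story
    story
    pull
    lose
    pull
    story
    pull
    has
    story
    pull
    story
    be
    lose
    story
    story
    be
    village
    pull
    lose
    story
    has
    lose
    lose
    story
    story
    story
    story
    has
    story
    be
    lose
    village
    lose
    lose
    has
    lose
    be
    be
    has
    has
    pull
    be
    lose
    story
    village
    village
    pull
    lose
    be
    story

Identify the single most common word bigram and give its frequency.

"story story", 6 times

Bigram frequencies (highest first):
  story story: 6
  story pull: 4
  lose story: 4
  story has: 3
  has story: 3
  pull story: 3
  … (21 more, each ≤ 3)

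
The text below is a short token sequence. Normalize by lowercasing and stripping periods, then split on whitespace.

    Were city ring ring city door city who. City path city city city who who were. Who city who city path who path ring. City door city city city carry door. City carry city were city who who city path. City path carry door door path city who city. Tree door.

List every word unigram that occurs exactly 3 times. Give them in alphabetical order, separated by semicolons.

carry; ring; were

Unigram counts meeting the condition (exactly 3 times):
  carry: 3
  ring: 3
  were: 3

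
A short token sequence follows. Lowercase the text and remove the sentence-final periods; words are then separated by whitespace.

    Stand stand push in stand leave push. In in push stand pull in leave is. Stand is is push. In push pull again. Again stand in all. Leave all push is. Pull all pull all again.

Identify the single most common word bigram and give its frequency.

Bigram frequencies (highest first):
  push in: 3
  in push: 2
  pull all: 2
  stand stand: 1
  stand push: 1
  in stand: 1
  … (25 more, each ≤ 1)

"push in", 3 times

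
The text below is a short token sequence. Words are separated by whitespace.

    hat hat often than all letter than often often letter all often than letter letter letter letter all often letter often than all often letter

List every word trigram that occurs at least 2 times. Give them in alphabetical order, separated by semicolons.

Trigram counts meeting the condition (at least 2 times):
  all often letter: 2
  letter all often: 2
  letter letter letter: 2
  often than all: 2

all often letter; letter all often; letter letter letter; often than all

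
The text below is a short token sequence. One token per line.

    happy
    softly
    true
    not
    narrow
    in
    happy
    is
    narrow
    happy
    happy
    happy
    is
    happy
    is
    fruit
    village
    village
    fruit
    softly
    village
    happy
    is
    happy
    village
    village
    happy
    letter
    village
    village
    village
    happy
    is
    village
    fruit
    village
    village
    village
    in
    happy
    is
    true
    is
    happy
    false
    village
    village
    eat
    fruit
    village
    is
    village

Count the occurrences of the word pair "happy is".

Scanning the 51 overlapping bigram windows for "happy is":
  position 7–8: happy is
  position 12–13: happy is
  position 14–15: happy is
  position 22–23: happy is
  position 32–33: happy is
  position 40–41: happy is

6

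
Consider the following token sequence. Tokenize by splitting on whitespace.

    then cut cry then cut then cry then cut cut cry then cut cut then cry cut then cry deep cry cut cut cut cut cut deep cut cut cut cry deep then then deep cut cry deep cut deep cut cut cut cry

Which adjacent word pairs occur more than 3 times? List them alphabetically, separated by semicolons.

cut cry; cut cut; deep cut; then cut

Bigram counts meeting the condition (more than 3 times):
  cut cry: 5
  cut cut: 10
  deep cut: 4
  then cut: 4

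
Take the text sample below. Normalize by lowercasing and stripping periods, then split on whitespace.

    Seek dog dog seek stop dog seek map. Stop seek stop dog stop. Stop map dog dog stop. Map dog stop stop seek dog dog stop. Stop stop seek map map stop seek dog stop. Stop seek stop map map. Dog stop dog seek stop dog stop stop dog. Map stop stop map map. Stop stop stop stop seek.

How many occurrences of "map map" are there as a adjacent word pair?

Scanning the 58 overlapping bigram windows for "map map":
  position 30–31: map map
  position 39–40: map map
  position 53–54: map map

3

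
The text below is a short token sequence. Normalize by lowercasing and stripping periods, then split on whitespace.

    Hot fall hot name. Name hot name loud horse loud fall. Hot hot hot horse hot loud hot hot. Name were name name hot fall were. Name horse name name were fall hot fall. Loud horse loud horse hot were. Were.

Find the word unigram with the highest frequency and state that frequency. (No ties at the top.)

"hot", 12 times

Unigram frequencies (highest first):
  hot: 12
  name: 9
  fall: 5
  loud: 5
  horse: 5
  were: 5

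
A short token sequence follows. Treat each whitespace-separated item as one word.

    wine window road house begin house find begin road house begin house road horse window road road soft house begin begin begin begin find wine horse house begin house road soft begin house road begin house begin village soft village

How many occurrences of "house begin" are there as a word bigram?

5

Scanning the 39 overlapping bigram windows for "house begin":
  position 4–5: house begin
  position 10–11: house begin
  position 19–20: house begin
  position 27–28: house begin
  position 36–37: house begin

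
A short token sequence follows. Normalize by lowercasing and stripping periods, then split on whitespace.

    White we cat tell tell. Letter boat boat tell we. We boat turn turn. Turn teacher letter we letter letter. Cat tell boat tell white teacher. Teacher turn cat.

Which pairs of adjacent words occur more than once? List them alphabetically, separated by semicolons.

boat tell; cat tell; turn turn

Bigram counts meeting the condition (more than once):
  boat tell: 2
  cat tell: 2
  turn turn: 2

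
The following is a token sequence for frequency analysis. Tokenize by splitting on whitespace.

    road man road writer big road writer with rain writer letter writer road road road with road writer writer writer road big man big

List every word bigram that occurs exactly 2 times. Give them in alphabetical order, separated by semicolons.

Bigram counts meeting the condition (exactly 2 times):
  road road: 2
  writer road: 2
  writer writer: 2

road road; writer road; writer writer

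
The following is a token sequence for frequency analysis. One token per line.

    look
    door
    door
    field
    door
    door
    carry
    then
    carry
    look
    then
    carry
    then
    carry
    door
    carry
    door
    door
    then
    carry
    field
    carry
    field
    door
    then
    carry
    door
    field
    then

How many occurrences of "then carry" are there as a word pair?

Scanning the 28 overlapping bigram windows for "then carry":
  position 8–9: then carry
  position 11–12: then carry
  position 13–14: then carry
  position 19–20: then carry
  position 25–26: then carry

5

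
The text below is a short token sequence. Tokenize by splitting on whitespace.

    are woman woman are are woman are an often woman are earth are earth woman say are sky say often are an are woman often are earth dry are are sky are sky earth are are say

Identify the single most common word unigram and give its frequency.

"are", 15 times

Unigram frequencies (highest first):
  are: 15
  woman: 6
  earth: 4
  often: 3
  say: 3
  sky: 3
  … (2 more, each ≤ 2)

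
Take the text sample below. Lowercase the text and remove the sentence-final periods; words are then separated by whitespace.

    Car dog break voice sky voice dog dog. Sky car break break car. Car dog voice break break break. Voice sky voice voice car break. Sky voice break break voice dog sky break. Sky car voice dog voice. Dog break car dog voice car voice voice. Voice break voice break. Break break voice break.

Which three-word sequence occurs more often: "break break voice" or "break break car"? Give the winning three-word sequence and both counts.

"break break voice" (3 vs 1)

"break break voice": 3 occurrences
"break break car": 1 occurrence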